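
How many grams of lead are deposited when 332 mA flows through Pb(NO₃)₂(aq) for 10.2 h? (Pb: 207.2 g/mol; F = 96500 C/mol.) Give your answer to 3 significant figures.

Q = It = 0.332 × 36720 = 12190 C
n(e⁻) = 12190 / 96500 = 0.1263 mol
Pb²⁺ + 2e⁻ → Pb, so n(Pb) = 0.1263 / 2 = 0.06315 mol
m = 0.06315 × 207.2 = 13.1 g

13.1 g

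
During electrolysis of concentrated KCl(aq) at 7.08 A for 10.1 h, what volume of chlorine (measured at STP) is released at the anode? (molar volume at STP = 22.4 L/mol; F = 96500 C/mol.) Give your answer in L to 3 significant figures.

Q = 7.08 A × 36360 s = 2.574×10^5 C
Moles of electrons = 2.574×10^5 / 96500 = 2.667 mol
2Cl⁻ → Cl₂ + 2e⁻, so n(Cl₂) = 2.667 / 2 = 1.334 mol
V = 1.334 × 22.4 = 29.88 L

29.9 L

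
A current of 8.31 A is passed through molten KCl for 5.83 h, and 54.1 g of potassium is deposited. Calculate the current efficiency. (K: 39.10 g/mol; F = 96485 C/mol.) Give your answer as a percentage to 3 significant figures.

Q = 8.31 × 20988 = 1.744×10^5 C
n(e⁻) = 1.744×10^5 / 96485 = 1.808 mol
K⁺ + e⁻ → K, so theoretical n(K) = 1.808 mol → 70.69 g
Efficiency = 54.1 / 70.69 = 0.7653 = 76.5%

76.5%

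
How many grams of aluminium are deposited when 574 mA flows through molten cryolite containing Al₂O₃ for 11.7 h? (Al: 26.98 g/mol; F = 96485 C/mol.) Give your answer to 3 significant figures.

2.25 g

Charge passed = 0.574 × 42120 = 24180 C
Moles of electrons = 24180 / 96485 = 0.2506 mol
Al³⁺ + 3e⁻ → Al, so n(Al) = 0.2506 / 3 = 0.08353 mol
m = 0.08353 × 26.98 = 2.25 g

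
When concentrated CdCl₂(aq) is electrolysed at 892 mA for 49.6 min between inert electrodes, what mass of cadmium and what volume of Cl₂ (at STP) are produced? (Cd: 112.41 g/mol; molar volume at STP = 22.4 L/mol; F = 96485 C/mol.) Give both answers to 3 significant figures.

Q = 0.892 × 2976 = 2655 C; n(e⁻) = 2655 / 96485 = 0.02752 mol
Cathode: Cd²⁺ + 2e⁻ → Cd → n(Cd) = 0.02752/2 = 0.01376 mol → 1.55 g
Anode: 2Cl⁻ → Cl₂ + 2e⁻ → n(Cl₂) = 0.02752/2 = 0.01376 mol → 0.308 L

1.55 g Cd; 0.308 L Cl₂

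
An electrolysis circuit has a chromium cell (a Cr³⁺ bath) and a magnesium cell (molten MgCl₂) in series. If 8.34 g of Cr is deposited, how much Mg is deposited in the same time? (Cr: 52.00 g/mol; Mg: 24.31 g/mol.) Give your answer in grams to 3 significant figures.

n(Cr) = 8.34 / 52.00 = 0.1604 mol
Cr³⁺ + 3e⁻ → Cr, so n(e⁻) = 3 × 0.1604 = 0.4812 mol
Since the cells are in series, n(e⁻) in the Mg cell is also 0.4812 mol.
Mg²⁺ + 2e⁻ → Mg, so n(Mg) = 0.4812 / 2 = 0.2406 mol
m(Mg) = 0.2406 × 24.31 = 5.85 g

5.85 g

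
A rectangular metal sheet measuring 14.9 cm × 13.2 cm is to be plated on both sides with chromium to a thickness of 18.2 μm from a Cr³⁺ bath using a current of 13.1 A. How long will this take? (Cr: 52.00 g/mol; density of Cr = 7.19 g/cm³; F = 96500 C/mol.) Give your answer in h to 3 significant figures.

Plated area = 2 × 14.9 × 13.2 = 393.4 cm²
Volume = 393.4 × 18.2×10⁻⁴ cm = 0.7160 cm³
m(Cr) = 0.7160 × 7.19 = 5.148 g
n(Cr) = 5.148 / 52.00 = 0.09900 mol; n(e⁻) = 3 × 0.09900 = 0.2970 mol
Q = 0.2970 × 96500 = 28660 C
t = 28660 / 13.1 = 2188 s = 0.608 h

0.608 h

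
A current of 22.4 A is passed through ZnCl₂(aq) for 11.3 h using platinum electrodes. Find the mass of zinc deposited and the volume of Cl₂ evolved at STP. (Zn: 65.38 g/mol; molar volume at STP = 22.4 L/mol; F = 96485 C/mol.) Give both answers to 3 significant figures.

309 g Zn; 106 L Cl₂

Q = 22.4 × 40680 = 9.112×10^5 C; n(e⁻) = 9.112×10^5 / 96485 = 9.444 mol
Cathode: Zn²⁺ + 2e⁻ → Zn → n(Zn) = 9.444/2 = 4.722 mol → 309 g
Anode: 2Cl⁻ → Cl₂ + 2e⁻ → n(Cl₂) = 9.444/2 = 4.722 mol → 106 L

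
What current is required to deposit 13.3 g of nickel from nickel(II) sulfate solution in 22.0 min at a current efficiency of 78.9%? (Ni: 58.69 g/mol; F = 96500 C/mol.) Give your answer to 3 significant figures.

42.0 A

n(Ni) = 13.3 / 58.69 = 0.2266 mol
Ni²⁺ + 2e⁻ → Ni, so n(e⁻) = 2 × 0.2266 = 0.4532 mol
Q = 0.4532 × 96500 / 0.789 = 55430 C
I = Q / t = 55430 / 1320 s = 42.0 A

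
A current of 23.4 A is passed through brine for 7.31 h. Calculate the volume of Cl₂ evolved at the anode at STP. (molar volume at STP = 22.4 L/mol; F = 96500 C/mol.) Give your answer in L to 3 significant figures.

Q = It = 23.4 × 26316 = 6.158×10^5 C
Moles of electrons = 6.158×10^5 / 96500 = 6.381 mol
2Cl⁻ → Cl₂ + 2e⁻, so n(Cl₂) = 6.381 / 2 = 3.191 mol
V = 3.191 × 22.4 = 71.48 L

71.5 L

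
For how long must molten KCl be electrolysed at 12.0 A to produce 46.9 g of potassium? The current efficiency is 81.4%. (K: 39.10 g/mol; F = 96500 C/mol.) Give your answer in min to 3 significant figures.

n(K) = 46.9 / 39.10 = 1.199 mol
K⁺ + e⁻ → K, so n(e⁻) = 1.199 mol
Q = 1.199 × 96500 / 0.814 = 1.421×10^5 C
t = Q / I = 1.421×10^5 / 12.0 = 11840 s = 197 min

197 min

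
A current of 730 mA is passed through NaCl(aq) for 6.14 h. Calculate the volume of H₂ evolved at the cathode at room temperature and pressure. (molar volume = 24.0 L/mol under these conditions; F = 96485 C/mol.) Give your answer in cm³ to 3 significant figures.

Charge passed = 0.730 × 22104 = 16140 C
Moles of electrons = 16140 / 96485 = 0.1673 mol
2H⁺ + 2e⁻ → H₂, so n(H₂) = 0.1673 / 2 = 0.08365 mol
V = 0.08365 × 24.0 = 2.008 L
= 2010 cm³

2010 cm³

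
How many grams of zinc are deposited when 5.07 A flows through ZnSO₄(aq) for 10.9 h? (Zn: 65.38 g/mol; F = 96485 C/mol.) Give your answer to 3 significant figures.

67.4 g

Q = It = 5.07 × 39240 = 1.989×10^5 C
n(e⁻) = Q/F = 1.989×10^5/96485 = 2.061 mol
Zn²⁺ + 2e⁻ → Zn, so n(Zn) = 2.061 / 2 = 1.031 mol
m = 1.031 × 65.38 = 67.4 g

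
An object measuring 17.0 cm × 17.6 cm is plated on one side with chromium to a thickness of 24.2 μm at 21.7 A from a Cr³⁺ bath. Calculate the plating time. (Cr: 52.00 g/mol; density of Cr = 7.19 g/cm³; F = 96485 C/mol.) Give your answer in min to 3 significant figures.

22.3 min

Plated area = 17.0 × 17.6 = 299.2 cm²
Volume = 299.2 × 24.2×10⁻⁴ cm = 0.7241 cm³
m(Cr) = 0.7241 × 7.19 = 5.206 g
n(Cr) = 5.206 / 52.00 = 0.1001 mol; n(e⁻) = 3 × 0.1001 = 0.3003 mol
Q = 0.3003 × 96485 = 28970 C
t = 28970 / 21.7 = 1335 s = 22.3 min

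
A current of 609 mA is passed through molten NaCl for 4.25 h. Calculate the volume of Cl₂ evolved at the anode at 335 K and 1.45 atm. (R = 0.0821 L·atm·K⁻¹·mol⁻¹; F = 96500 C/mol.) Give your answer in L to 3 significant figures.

0.916 L

Q = It = 0.609 × 15300 = 9318 C
Moles of electrons = 9318 / 96500 = 0.09656 mol
2Cl⁻ → Cl₂ + 2e⁻, so n(Cl₂) = 0.09656 / 2 = 0.04828 mol
V = nRT/P = 0.04828 × 0.0821 × 335 / 1.45 = 0.9158 L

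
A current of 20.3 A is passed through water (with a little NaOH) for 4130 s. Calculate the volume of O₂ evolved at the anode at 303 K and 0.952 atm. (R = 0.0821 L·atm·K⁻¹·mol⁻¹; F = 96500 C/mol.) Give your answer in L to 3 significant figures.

Q = 20.3 A × 4130 s = 83840 C
Moles of electrons = 83840 / 96500 = 0.8688 mol
2H₂O → O₂ + 4H⁺ + 4e⁻, so n(O₂) = 0.8688 / 4 = 0.2172 mol
V = nRT/P = 0.2172 × 0.0821 × 303 / 0.952 = 5.676 L

5.68 L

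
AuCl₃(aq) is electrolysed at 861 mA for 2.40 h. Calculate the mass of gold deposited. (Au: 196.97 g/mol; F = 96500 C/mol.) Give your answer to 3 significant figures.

5.06 g

Q = 0.861 A × 8640 s = 7439 C
Moles of electrons = 7439 / 96500 = 0.07709 mol
Au³⁺ + 3e⁻ → Au, so n(Au) = 0.07709 / 3 = 0.02570 mol
m = 0.02570 × 196.97 = 5.06 g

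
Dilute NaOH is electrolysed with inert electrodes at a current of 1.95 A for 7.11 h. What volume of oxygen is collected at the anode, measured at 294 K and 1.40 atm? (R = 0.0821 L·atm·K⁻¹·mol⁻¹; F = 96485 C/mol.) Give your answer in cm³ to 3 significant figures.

Q = 1.95 A × 25596 s = 49910 C
n(e⁻) = Q/F = 49910/96485 = 0.5173 mol
2H₂O → O₂ + 4H⁺ + 4e⁻, so n(O₂) = 0.5173 / 4 = 0.1293 mol
V = nRT/P = 0.1293 × 0.0821 × 294 / 1.40 = 2.229 L
= 2230 cm³

2230 cm³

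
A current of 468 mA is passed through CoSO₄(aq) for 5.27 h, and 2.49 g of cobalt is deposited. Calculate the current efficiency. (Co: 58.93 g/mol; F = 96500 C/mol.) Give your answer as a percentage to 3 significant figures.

91.8%

Q = 0.468 × 18972 = 8879 C
n(e⁻) = 8879 / 96500 = 0.09201 mol
Co²⁺ + 2e⁻ → Co, so theoretical n(Co) = 0.04601 mol → 2.711 g
Efficiency = 2.49 / 2.711 = 0.9185 = 91.8%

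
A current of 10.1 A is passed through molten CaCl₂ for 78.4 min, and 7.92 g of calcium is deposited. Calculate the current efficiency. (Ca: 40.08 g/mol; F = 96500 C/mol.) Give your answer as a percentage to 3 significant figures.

Q = 10.1 × 4704 = 47510 C
n(e⁻) = 47510 / 96500 = 0.4923 mol
Ca²⁺ + 2e⁻ → Ca, so theoretical n(Ca) = 0.2462 mol → 9.868 g
Efficiency = 7.92 / 9.868 = 0.8026 = 80.3%

80.3%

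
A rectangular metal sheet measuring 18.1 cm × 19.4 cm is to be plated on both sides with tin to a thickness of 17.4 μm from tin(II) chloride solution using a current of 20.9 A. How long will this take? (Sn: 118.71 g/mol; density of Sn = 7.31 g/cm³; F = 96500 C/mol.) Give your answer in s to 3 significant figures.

Plated area = 2 × 18.1 × 19.4 = 702.3 cm²
Volume = 702.3 × 17.4×10⁻⁴ cm = 1.222 cm³
m(Sn) = 1.222 × 7.31 = 8.933 g
n(Sn) = 8.933 / 118.71 = 0.07525 mol; n(e⁻) = 2 × 0.07525 = 0.1505 mol
Q = 0.1505 × 96500 = 14520 C
t = 14520 / 20.9 = 694.7 s

695 s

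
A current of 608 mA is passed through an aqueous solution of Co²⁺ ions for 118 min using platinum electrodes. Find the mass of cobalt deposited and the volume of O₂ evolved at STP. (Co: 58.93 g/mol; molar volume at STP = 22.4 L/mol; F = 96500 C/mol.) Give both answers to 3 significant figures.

Q = 0.608 × 7080 = 4305 C; n(e⁻) = 4305 / 96500 = 0.04461 mol
Cathode: Co²⁺ + 2e⁻ → Co → n(Co) = 0.04461/2 = 0.02231 mol → 1.31 g
Anode: 2H₂O → O₂ + 4H⁺ + 4e⁻ → n(O₂) = 0.04461/4 = 0.01115 mol → 0.250 L

1.31 g Co; 0.250 L O₂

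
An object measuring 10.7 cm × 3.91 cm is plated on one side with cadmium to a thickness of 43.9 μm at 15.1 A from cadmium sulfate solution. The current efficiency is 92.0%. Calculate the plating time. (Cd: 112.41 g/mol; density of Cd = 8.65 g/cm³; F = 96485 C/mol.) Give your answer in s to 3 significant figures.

196 s

Plated area = 10.7 × 3.91 = 41.84 cm²
Volume = 41.84 × 43.9×10⁻⁴ cm = 0.1837 cm³
m(Cd) = 0.1837 × 8.65 = 1.589 g
n(Cd) = 1.589 / 112.41 = 0.01414 mol; n(e⁻) = 2 × 0.01414 = 0.02828 mol
Q = 0.02828 × 96485 / 0.920 = 2966 C
t = 2966 / 15.1 = 196.4 s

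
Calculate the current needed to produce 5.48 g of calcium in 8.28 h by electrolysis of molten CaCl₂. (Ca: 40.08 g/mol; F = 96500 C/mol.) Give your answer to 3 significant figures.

n(Ca) = 5.48 / 40.08 = 0.1367 mol
Ca²⁺ + 2e⁻ → Ca, so n(e⁻) = 2 × 0.1367 = 0.2734 mol
Q = 0.2734 × 96500 = 26380 C
I = Q / t = 26380 / 29808 s = 0.885 A

0.885 A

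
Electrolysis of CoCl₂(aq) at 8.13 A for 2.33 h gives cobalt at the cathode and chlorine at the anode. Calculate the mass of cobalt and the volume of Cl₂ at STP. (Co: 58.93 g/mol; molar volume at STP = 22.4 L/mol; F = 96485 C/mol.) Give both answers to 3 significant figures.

20.8 g Co; 7.92 L Cl₂

Q = 8.13 × 8388 = 68190 C; n(e⁻) = 68190 / 96485 = 0.7067 mol
Cathode: Co²⁺ + 2e⁻ → Co → n(Co) = 0.7067/2 = 0.3534 mol → 20.8 g
Anode: 2Cl⁻ → Cl₂ + 2e⁻ → n(Cl₂) = 0.7067/2 = 0.3534 mol → 7.92 L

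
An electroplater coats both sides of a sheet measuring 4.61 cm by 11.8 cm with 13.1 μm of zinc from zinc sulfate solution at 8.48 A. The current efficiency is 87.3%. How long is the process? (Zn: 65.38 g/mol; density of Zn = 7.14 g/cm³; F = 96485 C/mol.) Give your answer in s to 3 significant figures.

Plated area = 2 × 4.61 × 11.8 = 108.8 cm²
Volume = 108.8 × 13.1×10⁻⁴ cm = 0.1425 cm³
m(Zn) = 0.1425 × 7.14 = 1.017 g
n(Zn) = 1.017 / 65.38 = 0.01556 mol; n(e⁻) = 2 × 0.01556 = 0.03112 mol
Q = 0.03112 × 96485 / 0.873 = 3439 C
t = 3439 / 8.48 = 405.5 s

406 s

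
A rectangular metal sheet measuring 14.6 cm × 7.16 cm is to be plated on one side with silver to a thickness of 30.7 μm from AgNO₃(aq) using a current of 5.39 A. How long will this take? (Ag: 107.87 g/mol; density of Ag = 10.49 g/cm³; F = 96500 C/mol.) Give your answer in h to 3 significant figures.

Plated area = 14.6 × 7.16 = 104.5 cm²
Volume = 104.5 × 30.7×10⁻⁴ cm = 0.3208 cm³
m(Ag) = 0.3208 × 10.49 = 3.365 g
n(Ag) = 3.365 / 107.87 = 0.03119 mol; n(e⁻) = 0.03119 mol
Q = 0.03119 × 96500 = 3010 C
t = 3010 / 5.39 = 558.4 s = 0.155 h

0.155 h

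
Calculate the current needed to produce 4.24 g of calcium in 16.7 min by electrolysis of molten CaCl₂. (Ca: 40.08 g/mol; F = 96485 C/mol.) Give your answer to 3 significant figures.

n(Ca) = 4.24 / 40.08 = 0.1058 mol
Ca²⁺ + 2e⁻ → Ca, so n(e⁻) = 2 × 0.1058 = 0.2116 mol
Q = 0.2116 × 96485 = 20420 C
I = Q / t = 20420 / 1002 s = 20.4 A

20.4 A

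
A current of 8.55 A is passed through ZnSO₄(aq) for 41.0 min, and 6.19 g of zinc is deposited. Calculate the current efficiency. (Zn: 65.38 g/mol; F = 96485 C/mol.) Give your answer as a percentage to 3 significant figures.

86.9%

Q = 8.55 × 2460 = 21030 C
n(e⁻) = 21030 / 96485 = 0.2180 mol
Zn²⁺ + 2e⁻ → Zn, so theoretical n(Zn) = 0.1090 mol → 7.126 g
Efficiency = 6.19 / 7.126 = 0.8687 = 86.9%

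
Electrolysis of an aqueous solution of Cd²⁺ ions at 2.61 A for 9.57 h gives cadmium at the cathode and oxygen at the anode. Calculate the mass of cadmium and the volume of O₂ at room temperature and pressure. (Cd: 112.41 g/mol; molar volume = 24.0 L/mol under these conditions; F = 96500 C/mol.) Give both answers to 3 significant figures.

Q = 2.61 × 34452 = 89920 C; n(e⁻) = 89920 / 96500 = 0.9318 mol
Cathode: Cd²⁺ + 2e⁻ → Cd → n(Cd) = 0.9318/2 = 0.4659 mol → 52.4 g
Anode: 2H₂O → O₂ + 4H⁺ + 4e⁻ → n(O₂) = 0.9318/4 = 0.2330 mol → 5.59 L

52.4 g Cd; 5.59 L O₂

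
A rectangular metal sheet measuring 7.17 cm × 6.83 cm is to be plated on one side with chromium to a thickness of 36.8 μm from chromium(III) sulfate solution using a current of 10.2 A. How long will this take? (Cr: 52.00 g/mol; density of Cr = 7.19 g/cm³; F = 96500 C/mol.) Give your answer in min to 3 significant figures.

11.8 min

Plated area = 7.17 × 6.83 = 48.97 cm²
Volume = 48.97 × 36.8×10⁻⁴ cm = 0.1802 cm³
m(Cr) = 0.1802 × 7.19 = 1.296 g
n(Cr) = 1.296 / 52.00 = 0.02492 mol; n(e⁻) = 3 × 0.02492 = 0.07476 mol
Q = 0.07476 × 96500 = 7214 C
t = 7214 / 10.2 = 707.3 s = 11.8 min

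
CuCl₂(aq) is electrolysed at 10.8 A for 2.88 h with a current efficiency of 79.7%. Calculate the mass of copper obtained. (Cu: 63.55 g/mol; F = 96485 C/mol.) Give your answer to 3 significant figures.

Q = 10.8 × 10368 = 1.120×10^5 C
n(e⁻) = 1.120×10^5 / 96485 = 1.161 mol
Cu²⁺ + 2e⁻ → Cu, so theoretical m(Cu) = 0.5805 × 63.55 = 36.89 g
Actual mass = 79.7% × 36.89 = 29.4 g

29.4 g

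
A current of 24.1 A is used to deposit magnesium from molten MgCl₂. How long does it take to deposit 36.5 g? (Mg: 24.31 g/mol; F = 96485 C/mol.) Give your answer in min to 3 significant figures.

n(Mg) = 36.5 / 24.31 = 1.501 mol
Mg²⁺ + 2e⁻ → Mg, so n(e⁻) = 2 × 1.501 = 3.002 mol
Q = 3.002 × 96485 = 2.896×10^5 C
t = Q / I = 2.896×10^5 / 24.1 = 12020 s = 200 min

200 min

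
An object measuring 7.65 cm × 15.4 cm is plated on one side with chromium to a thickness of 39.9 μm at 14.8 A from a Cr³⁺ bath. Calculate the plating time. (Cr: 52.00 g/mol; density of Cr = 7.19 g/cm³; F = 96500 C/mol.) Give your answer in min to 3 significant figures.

21.2 min

Plated area = 7.65 × 15.4 = 117.8 cm²
Volume = 117.8 × 39.9×10⁻⁴ cm = 0.4700 cm³
m(Cr) = 0.4700 × 7.19 = 3.379 g
n(Cr) = 3.379 / 52.00 = 0.06498 mol; n(e⁻) = 3 × 0.06498 = 0.1949 mol
Q = 0.1949 × 96500 = 18810 C
t = 18810 / 14.8 = 1271 s = 21.2 min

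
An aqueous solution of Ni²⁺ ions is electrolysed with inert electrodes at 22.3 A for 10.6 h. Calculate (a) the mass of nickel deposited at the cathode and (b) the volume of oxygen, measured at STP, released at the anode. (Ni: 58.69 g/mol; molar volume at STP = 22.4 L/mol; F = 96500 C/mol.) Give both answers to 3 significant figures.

Q = 22.3 × 38160 = 8.510×10^5 C; n(e⁻) = 8.510×10^5 / 96500 = 8.819 mol
Cathode: Ni²⁺ + 2e⁻ → Ni → n(Ni) = 8.819/2 = 4.410 mol → 259 g
Anode: 2H₂O → O₂ + 4H⁺ + 4e⁻ → n(O₂) = 8.819/4 = 2.205 mol → 49.4 L

259 g Ni; 49.4 L O₂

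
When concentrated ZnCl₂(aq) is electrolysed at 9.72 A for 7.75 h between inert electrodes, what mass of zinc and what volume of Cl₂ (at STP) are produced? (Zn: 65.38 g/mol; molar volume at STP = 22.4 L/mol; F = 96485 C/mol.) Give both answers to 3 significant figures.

Q = 9.72 × 27900 = 2.712×10^5 C; n(e⁻) = 2.712×10^5 / 96485 = 2.811 mol
Cathode: Zn²⁺ + 2e⁻ → Zn → n(Zn) = 2.811/2 = 1.406 mol → 91.9 g
Anode: 2Cl⁻ → Cl₂ + 2e⁻ → n(Cl₂) = 2.811/2 = 1.406 mol → 31.5 L

91.9 g Zn; 31.5 L Cl₂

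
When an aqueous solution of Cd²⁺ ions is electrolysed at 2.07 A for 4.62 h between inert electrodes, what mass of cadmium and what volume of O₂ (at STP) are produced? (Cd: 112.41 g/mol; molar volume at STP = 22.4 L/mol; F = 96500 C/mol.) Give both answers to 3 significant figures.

Q = 2.07 × 16632 = 34430 C; n(e⁻) = 34430 / 96500 = 0.3568 mol
Cathode: Cd²⁺ + 2e⁻ → Cd → n(Cd) = 0.3568/2 = 0.1784 mol → 20.1 g
Anode: 2H₂O → O₂ + 4H⁺ + 4e⁻ → n(O₂) = 0.3568/4 = 0.08920 mol → 2.00 L

20.1 g Cd; 2.00 L O₂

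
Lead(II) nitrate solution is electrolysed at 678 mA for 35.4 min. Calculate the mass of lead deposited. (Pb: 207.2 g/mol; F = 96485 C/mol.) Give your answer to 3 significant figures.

Q = It = 0.678 × 2124 = 1440 C
Moles of electrons = 1440 / 96485 = 0.01492 mol
Pb²⁺ + 2e⁻ → Pb, so n(Pb) = 0.01492 / 2 = 0.007460 mol
m = 0.007460 × 207.2 = 1.55 g

1.55 g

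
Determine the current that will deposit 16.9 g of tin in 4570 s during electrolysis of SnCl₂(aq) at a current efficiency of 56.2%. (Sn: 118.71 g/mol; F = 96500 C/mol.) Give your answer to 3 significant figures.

10.7 A

n(Sn) = 16.9 / 118.71 = 0.1424 mol
Sn²⁺ + 2e⁻ → Sn, so n(e⁻) = 2 × 0.1424 = 0.2848 mol
Q = 0.2848 × 96500 / 0.562 = 48900 C
I = Q / t = 48900 / 4570 s = 10.7 A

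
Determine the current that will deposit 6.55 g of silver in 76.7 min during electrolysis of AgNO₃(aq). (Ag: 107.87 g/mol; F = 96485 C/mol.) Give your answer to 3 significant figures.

1.27 A

n(Ag) = 6.55 / 107.87 = 0.06072 mol
Ag⁺ + e⁻ → Ag, so n(e⁻) = 0.06072 mol
Q = 0.06072 × 96485 = 5859 C
I = Q / t = 5859 / 4602 s = 1.27 A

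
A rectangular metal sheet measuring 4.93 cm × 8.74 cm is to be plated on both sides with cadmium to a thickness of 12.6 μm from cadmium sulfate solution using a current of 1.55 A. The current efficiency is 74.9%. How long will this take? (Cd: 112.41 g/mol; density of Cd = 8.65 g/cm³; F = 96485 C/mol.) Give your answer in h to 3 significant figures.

Plated area = 2 × 4.93 × 8.74 = 86.18 cm²
Volume = 86.18 × 12.6×10⁻⁴ cm = 0.1086 cm³
m(Cd) = 0.1086 × 8.65 = 0.9394 g
n(Cd) = 0.9394 / 112.41 = 0.008357 mol; n(e⁻) = 2 × 0.008357 = 0.01671 mol
Q = 0.01671 × 96485 / 0.749 = 2153 C
t = 2153 / 1.55 = 1389 s = 0.386 h

0.386 h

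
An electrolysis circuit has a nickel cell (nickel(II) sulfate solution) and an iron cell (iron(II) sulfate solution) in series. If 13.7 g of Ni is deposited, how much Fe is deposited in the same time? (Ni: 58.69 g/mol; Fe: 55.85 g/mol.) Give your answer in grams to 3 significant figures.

13.0 g

n(Ni) = 13.7 / 58.69 = 0.2334 mol
Ni²⁺ + 2e⁻ → Ni, so n(e⁻) = 2 × 0.2334 = 0.4668 mol
Since the cells are in series, n(e⁻) in the Fe cell is also 0.4668 mol.
Fe²⁺ + 2e⁻ → Fe, so n(Fe) = 0.4668 / 2 = 0.2334 mol
m(Fe) = 0.2334 × 55.85 = 13.0 g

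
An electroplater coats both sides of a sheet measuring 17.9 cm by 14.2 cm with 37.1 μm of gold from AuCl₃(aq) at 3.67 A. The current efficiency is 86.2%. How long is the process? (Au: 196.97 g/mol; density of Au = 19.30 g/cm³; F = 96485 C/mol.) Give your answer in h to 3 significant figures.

Plated area = 2 × 17.9 × 14.2 = 508.4 cm²
Volume = 508.4 × 37.1×10⁻⁴ cm = 1.886 cm³
m(Au) = 1.886 × 19.30 = 36.40 g
n(Au) = 36.40 / 196.97 = 0.1848 mol; n(e⁻) = 3 × 0.1848 = 0.5544 mol
Q = 0.5544 × 96485 / 0.862 = 62050 C
t = 62050 / 3.67 = 16910 s = 4.70 h

4.70 h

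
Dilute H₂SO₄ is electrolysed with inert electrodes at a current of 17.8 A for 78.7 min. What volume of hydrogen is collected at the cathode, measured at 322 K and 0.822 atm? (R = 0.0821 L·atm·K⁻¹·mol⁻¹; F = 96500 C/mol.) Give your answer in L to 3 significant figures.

14.0 L

Charge passed = 17.8 × 4722 = 84050 C
Moles of electrons = 84050 / 96500 = 0.8710 mol
2H⁺ + 2e⁻ → H₂, so n(H₂) = 0.8710 / 2 = 0.4355 mol
V = nRT/P = 0.4355 × 0.0821 × 322 / 0.822 = 14.01 L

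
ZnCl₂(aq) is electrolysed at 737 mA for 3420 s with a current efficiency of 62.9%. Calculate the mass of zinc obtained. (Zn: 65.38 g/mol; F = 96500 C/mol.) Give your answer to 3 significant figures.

Q = 0.737 × 3420 = 2521 C
n(e⁻) = 2521 / 96500 = 0.02612 mol
Zn²⁺ + 2e⁻ → Zn, so theoretical m(Zn) = 0.01306 × 65.38 = 0.8539 g
Actual mass = 62.9% × 0.8539 = 0.537 g

0.537 g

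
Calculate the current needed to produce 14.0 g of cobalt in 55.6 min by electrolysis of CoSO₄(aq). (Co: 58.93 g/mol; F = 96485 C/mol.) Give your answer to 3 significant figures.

13.7 A

n(Co) = 14.0 / 58.93 = 0.2376 mol
Co²⁺ + 2e⁻ → Co, so n(e⁻) = 2 × 0.2376 = 0.4752 mol
Q = 0.4752 × 96485 = 45850 C
I = Q / t = 45850 / 3336 s = 13.7 A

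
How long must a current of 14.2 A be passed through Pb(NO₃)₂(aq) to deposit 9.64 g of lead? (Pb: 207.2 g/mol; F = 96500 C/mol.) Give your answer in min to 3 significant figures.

n(Pb) = 9.64 / 207.2 = 0.04653 mol
Pb²⁺ + 2e⁻ → Pb, so n(e⁻) = 2 × 0.04653 = 0.09306 mol
Q = 0.09306 × 96500 = 8980 C
t = Q / I = 8980 / 14.2 = 632.4 s = 10.5 min

10.5 min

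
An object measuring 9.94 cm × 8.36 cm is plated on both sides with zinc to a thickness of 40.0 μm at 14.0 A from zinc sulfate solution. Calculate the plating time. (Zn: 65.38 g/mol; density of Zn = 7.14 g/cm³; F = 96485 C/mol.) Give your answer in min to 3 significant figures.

Plated area = 2 × 9.94 × 8.36 = 166.2 cm²
Volume = 166.2 × 40.0×10⁻⁴ cm = 0.6648 cm³
m(Zn) = 0.6648 × 7.14 = 4.747 g
n(Zn) = 4.747 / 65.38 = 0.07261 mol; n(e⁻) = 2 × 0.07261 = 0.1452 mol
Q = 0.1452 × 96485 = 14010 C
t = 14010 / 14.0 = 1001 s = 16.7 min

16.7 min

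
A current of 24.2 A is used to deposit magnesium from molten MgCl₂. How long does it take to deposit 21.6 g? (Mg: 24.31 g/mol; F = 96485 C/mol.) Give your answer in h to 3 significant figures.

n(Mg) = 21.6 / 24.31 = 0.8885 mol
Mg²⁺ + 2e⁻ → Mg, so n(e⁻) = 2 × 0.8885 = 1.777 mol
Q = 1.777 × 96485 = 1.715×10^5 C
t = Q / I = 1.715×10^5 / 24.2 = 7087 s = 1.97 h

1.97 h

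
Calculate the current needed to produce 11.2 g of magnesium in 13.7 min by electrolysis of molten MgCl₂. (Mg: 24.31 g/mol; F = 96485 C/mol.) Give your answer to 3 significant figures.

n(Mg) = 11.2 / 24.31 = 0.4607 mol
Mg²⁺ + 2e⁻ → Mg, so n(e⁻) = 2 × 0.4607 = 0.9214 mol
Q = 0.9214 × 96485 = 88900 C
I = Q / t = 88900 / 822 s = 108 A

108 A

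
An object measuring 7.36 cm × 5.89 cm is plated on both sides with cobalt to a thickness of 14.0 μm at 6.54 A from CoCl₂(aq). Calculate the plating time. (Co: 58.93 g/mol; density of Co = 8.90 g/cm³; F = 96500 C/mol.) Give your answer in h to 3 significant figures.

0.150 h

Plated area = 2 × 7.36 × 5.89 = 86.70 cm²
Volume = 86.70 × 14.0×10⁻⁴ cm = 0.1214 cm³
m(Co) = 0.1214 × 8.90 = 1.080 g
n(Co) = 1.080 / 58.93 = 0.01833 mol; n(e⁻) = 2 × 0.01833 = 0.03666 mol
Q = 0.03666 × 96500 = 3538 C
t = 3538 / 6.54 = 541.0 s = 0.150 h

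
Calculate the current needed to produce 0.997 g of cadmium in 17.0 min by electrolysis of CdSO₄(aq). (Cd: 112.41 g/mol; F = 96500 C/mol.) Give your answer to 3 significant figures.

1.68 A

n(Cd) = 0.997 / 112.41 = 0.008869 mol
Cd²⁺ + 2e⁻ → Cd, so n(e⁻) = 2 × 0.008869 = 0.01774 mol
Q = 0.01774 × 96500 = 1712 C
I = Q / t = 1712 / 1020 s = 1.68 A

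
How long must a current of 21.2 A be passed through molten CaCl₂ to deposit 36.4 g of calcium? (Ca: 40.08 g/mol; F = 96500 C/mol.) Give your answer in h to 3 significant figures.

n(Ca) = 36.4 / 40.08 = 0.9082 mol
Ca²⁺ + 2e⁻ → Ca, so n(e⁻) = 2 × 0.9082 = 1.816 mol
Q = 1.816 × 96500 = 1.752×10^5 C
t = Q / I = 1.752×10^5 / 21.2 = 8264 s = 2.30 h

2.30 h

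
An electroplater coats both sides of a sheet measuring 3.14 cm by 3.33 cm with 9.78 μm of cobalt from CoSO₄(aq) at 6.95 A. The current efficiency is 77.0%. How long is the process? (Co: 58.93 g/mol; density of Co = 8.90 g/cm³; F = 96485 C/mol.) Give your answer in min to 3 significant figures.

Plated area = 2 × 3.14 × 3.33 = 20.91 cm²
Volume = 20.91 × 9.78×10⁻⁴ cm = 0.02045 cm³
m(Co) = 0.02045 × 8.90 = 0.1820 g
n(Co) = 0.1820 / 58.93 = 0.003088 mol; n(e⁻) = 2 × 0.003088 = 0.006176 mol
Q = 0.006176 × 96485 / 0.770 = 773.9 C
t = 773.9 / 6.95 = 111.4 s = 1.86 min

1.86 min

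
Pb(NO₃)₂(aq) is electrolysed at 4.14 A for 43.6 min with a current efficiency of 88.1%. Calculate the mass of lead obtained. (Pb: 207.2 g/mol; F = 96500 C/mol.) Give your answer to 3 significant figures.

10.2 g

Q = 4.14 × 2616 = 10830 C
n(e⁻) = 10830 / 96500 = 0.1122 mol
Pb²⁺ + 2e⁻ → Pb, so theoretical m(Pb) = 0.05610 × 207.2 = 11.62 g
Actual mass = 88.1% × 11.62 = 10.2 g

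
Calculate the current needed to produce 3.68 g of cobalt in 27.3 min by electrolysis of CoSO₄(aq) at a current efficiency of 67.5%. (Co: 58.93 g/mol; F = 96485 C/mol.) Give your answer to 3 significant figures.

n(Co) = 3.68 / 58.93 = 0.06245 mol
Co²⁺ + 2e⁻ → Co, so n(e⁻) = 2 × 0.06245 = 0.1249 mol
Q = 0.1249 × 96485 / 0.675 = 17850 C
I = Q / t = 17850 / 1638 s = 10.9 A

10.9 A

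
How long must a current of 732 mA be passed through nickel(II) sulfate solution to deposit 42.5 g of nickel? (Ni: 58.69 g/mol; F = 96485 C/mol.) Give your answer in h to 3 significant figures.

53.0 h

n(Ni) = 42.5 / 58.69 = 0.7241 mol
Ni²⁺ + 2e⁻ → Ni, so n(e⁻) = 2 × 0.7241 = 1.448 mol
Q = 1.448 × 96485 = 1.397×10^5 C
t = Q / I = 1.397×10^5 / 0.732 = 1.908×10^5 s = 53.0 h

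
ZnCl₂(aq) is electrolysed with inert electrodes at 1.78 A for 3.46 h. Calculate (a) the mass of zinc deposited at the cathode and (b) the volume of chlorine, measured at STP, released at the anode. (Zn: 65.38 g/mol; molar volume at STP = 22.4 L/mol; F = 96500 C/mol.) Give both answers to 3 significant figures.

7.51 g Zn; 2.57 L Cl₂

Q = 1.78 × 12456 = 22170 C; n(e⁻) = 22170 / 96500 = 0.2297 mol
Cathode: Zn²⁺ + 2e⁻ → Zn → n(Zn) = 0.2297/2 = 0.1149 mol → 7.51 g
Anode: 2Cl⁻ → Cl₂ + 2e⁻ → n(Cl₂) = 0.2297/2 = 0.1149 mol → 2.57 L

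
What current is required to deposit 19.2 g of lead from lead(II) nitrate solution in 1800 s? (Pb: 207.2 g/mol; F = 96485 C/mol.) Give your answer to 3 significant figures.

9.93 A

n(Pb) = 19.2 / 207.2 = 0.09266 mol
Pb²⁺ + 2e⁻ → Pb, so n(e⁻) = 2 × 0.09266 = 0.1853 mol
Q = 0.1853 × 96485 = 17880 C
I = Q / t = 17880 / 1800 s = 9.93 A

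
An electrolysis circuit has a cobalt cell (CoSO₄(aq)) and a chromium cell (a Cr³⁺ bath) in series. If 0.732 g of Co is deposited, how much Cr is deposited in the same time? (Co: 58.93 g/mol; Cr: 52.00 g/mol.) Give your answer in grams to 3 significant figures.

n(Co) = 0.732 / 58.93 = 0.01242 mol
Co²⁺ + 2e⁻ → Co, so n(e⁻) = 2 × 0.01242 = 0.02484 mol
In series, the same 0.02484 mol of electrons flows through the second cell.
Cr³⁺ + 3e⁻ → Cr, so n(Cr) = 0.02484 / 3 = 0.008280 mol
m(Cr) = 0.008280 × 52.00 = 0.431 g

0.431 g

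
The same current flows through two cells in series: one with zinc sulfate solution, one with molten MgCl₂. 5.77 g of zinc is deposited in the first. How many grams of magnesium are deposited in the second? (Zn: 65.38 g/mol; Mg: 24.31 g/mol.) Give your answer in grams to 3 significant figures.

n(Zn) = 5.77 / 65.38 = 0.08825 mol
Zn²⁺ + 2e⁻ → Zn, so n(e⁻) = 2 × 0.08825 = 0.1765 mol
Since the cells are in series, n(e⁻) in the Mg cell is also 0.1765 mol.
Mg²⁺ + 2e⁻ → Mg, so n(Mg) = 0.1765 / 2 = 0.08825 mol
m(Mg) = 0.08825 × 24.31 = 2.15 g

2.15 g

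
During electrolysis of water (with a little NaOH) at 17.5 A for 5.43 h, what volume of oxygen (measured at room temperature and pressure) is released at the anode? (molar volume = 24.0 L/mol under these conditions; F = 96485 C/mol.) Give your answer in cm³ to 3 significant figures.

21300 cm³

Charge passed = 17.5 × 19548 = 3.421×10^5 C
Moles of electrons = 3.421×10^5 / 96485 = 3.546 mol
2H₂O → O₂ + 4H⁺ + 4e⁻, so n(O₂) = 3.546 / 4 = 0.8865 mol
V = 0.8865 × 24.0 = 21.28 L
= 21300 cm³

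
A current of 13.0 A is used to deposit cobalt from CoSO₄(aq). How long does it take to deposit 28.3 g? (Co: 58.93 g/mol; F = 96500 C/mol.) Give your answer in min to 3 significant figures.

n(Co) = 28.3 / 58.93 = 0.4802 mol
Co²⁺ + 2e⁻ → Co, so n(e⁻) = 2 × 0.4802 = 0.9604 mol
Q = 0.9604 × 96500 = 92680 C
t = Q / I = 92680 / 13.0 = 7129 s = 119 min

119 min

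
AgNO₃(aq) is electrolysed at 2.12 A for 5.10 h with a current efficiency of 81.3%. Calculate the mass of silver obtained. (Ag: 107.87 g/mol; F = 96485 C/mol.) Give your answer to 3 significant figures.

Q = 2.12 × 18360 = 38920 C
n(e⁻) = 38920 / 96485 = 0.4034 mol
Ag⁺ + e⁻ → Ag, so theoretical m(Ag) = 0.4034 × 107.87 = 43.51 g
Actual mass = 81.3% × 43.51 = 35.4 g

35.4 g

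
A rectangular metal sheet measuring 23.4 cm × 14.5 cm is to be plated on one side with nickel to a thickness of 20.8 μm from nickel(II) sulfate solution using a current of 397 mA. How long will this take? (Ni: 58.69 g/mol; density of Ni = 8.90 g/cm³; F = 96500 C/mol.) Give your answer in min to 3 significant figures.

Plated area = 23.4 × 14.5 = 339.3 cm²
Volume = 339.3 × 20.8×10⁻⁴ cm = 0.7057 cm³
m(Ni) = 0.7057 × 8.90 = 6.281 g
n(Ni) = 6.281 / 58.69 = 0.1070 mol; n(e⁻) = 2 × 0.1070 = 0.2140 mol
Q = 0.2140 × 96500 = 20650 C
t = 20650 / 0.397 = 52020 s = 867 min

867 min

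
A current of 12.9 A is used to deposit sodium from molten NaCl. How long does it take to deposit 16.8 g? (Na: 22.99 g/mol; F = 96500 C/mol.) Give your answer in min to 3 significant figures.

91.1 min

n(Na) = 16.8 / 22.99 = 0.7308 mol
Na⁺ + e⁻ → Na, so n(e⁻) = 0.7308 mol
Q = 0.7308 × 96500 = 70520 C
t = Q / I = 70520 / 12.9 = 5467 s = 91.1 min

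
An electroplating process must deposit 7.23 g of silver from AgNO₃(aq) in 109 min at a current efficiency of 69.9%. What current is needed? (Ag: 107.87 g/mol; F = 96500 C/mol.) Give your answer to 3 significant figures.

1.41 A

n(Ag) = 7.23 / 107.87 = 0.06703 mol
Ag⁺ + e⁻ → Ag, so n(e⁻) = 0.06703 mol
Q = 0.06703 × 96500 / 0.699 = 9254 C
I = Q / t = 9254 / 6540 s = 1.41 A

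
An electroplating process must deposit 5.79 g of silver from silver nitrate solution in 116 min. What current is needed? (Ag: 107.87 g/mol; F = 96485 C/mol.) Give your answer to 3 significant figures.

0.744 A

n(Ag) = 5.79 / 107.87 = 0.05368 mol
Ag⁺ + e⁻ → Ag, so n(e⁻) = 0.05368 mol
Q = 0.05368 × 96485 = 5179 C
I = Q / t = 5179 / 6960 s = 0.744 A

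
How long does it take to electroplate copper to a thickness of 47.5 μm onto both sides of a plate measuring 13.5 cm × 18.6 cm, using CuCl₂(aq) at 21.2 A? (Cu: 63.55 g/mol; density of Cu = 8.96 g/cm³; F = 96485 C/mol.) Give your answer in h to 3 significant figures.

Plated area = 2 × 13.5 × 18.6 = 502.2 cm²
Volume = 502.2 × 47.5×10⁻⁴ cm = 2.385 cm³
m(Cu) = 2.385 × 8.96 = 21.37 g
n(Cu) = 21.37 / 63.55 = 0.3363 mol; n(e⁻) = 2 × 0.3363 = 0.6726 mol
Q = 0.6726 × 96485 = 64900 C
t = 64900 / 21.2 = 3061 s = 0.850 h

0.850 h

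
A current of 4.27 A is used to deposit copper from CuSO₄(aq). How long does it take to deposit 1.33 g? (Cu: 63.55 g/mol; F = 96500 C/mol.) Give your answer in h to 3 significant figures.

n(Cu) = 1.33 / 63.55 = 0.02093 mol
Cu²⁺ + 2e⁻ → Cu, so n(e⁻) = 2 × 0.02093 = 0.04186 mol
Q = 0.04186 × 96500 = 4039 C
t = Q / I = 4039 / 4.27 = 945.9 s = 0.263 h

0.263 h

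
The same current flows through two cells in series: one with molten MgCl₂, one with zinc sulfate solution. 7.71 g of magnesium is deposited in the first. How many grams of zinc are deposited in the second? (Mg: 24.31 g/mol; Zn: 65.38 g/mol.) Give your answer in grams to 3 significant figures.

n(Mg) = 7.71 / 24.31 = 0.3172 mol
Mg²⁺ + 2e⁻ → Mg, so n(e⁻) = 2 × 0.3172 = 0.6344 mol
Since the cells are in series, n(e⁻) in the Zn cell is also 0.6344 mol.
Zn²⁺ + 2e⁻ → Zn, so n(Zn) = 0.6344 / 2 = 0.3172 mol
m(Zn) = 0.3172 × 65.38 = 20.7 g

20.7 g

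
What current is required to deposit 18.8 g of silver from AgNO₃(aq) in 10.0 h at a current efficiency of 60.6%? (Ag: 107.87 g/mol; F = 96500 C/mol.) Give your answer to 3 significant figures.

0.771 A

n(Ag) = 18.8 / 107.87 = 0.1743 mol
Ag⁺ + e⁻ → Ag, so n(e⁻) = 0.1743 mol
Q = 0.1743 × 96500 / 0.606 = 27760 C
I = Q / t = 27760 / 36000 s = 0.771 A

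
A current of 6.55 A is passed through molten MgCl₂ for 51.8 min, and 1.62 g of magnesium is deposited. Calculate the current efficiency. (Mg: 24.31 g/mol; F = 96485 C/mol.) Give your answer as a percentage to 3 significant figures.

63.2%

Q = 6.55 × 3108 = 20360 C
n(e⁻) = 20360 / 96485 = 0.2110 mol
Mg²⁺ + 2e⁻ → Mg, so theoretical n(Mg) = 0.1055 mol → 2.565 g
Efficiency = 1.62 / 2.565 = 0.6316 = 63.2%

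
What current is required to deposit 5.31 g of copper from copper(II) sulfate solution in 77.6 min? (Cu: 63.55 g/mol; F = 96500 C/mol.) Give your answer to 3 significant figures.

3.46 A

n(Cu) = 5.31 / 63.55 = 0.08356 mol
Cu²⁺ + 2e⁻ → Cu, so n(e⁻) = 2 × 0.08356 = 0.1671 mol
Q = 0.1671 × 96500 = 16130 C
I = Q / t = 16130 / 4656 s = 3.46 A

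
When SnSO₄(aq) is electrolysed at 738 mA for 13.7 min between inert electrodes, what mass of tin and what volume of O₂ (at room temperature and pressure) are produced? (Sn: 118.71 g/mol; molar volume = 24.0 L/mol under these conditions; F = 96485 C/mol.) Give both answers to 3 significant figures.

0.373 g Sn; 0.0377 L O₂

Q = 0.738 × 822 = 606.6 C; n(e⁻) = 606.6 / 96485 = 0.006287 mol
Cathode: Sn²⁺ + 2e⁻ → Sn → n(Sn) = 0.006287/2 = 0.003144 mol → 0.373 g
Anode: 2H₂O → O₂ + 4H⁺ + 4e⁻ → n(O₂) = 0.006287/4 = 0.001572 mol → 0.0377 L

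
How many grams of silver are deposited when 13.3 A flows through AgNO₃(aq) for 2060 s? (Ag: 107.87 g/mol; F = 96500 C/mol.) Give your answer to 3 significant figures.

30.6 g

Q = It = 13.3 × 2060 = 27400 C
n(e⁻) = Q/F = 27400/96500 = 0.2839 mol
Ag⁺ + e⁻ → Ag, so n(Ag) = 0.2839 mol
m = 0.2839 × 107.87 = 30.6 g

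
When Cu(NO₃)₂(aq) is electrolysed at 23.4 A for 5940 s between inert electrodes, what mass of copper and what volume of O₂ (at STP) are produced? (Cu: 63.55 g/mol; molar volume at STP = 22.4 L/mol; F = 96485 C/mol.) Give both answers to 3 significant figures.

45.8 g Cu; 8.07 L O₂

Q = 23.4 × 5940 = 1.390×10^5 C; n(e⁻) = 1.390×10^5 / 96485 = 1.441 mol
Cathode: Cu²⁺ + 2e⁻ → Cu → n(Cu) = 1.441/2 = 0.7205 mol → 45.8 g
Anode: 2H₂O → O₂ + 4H⁺ + 4e⁻ → n(O₂) = 1.441/4 = 0.3603 mol → 8.07 L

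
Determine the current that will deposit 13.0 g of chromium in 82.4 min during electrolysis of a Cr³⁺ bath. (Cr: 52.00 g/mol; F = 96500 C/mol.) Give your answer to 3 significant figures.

14.6 A

n(Cr) = 13.0 / 52.00 = 0.2500 mol
Cr³⁺ + 3e⁻ → Cr, so n(e⁻) = 3 × 0.2500 = 0.7500 mol
Q = 0.7500 × 96500 = 72380 C
I = Q / t = 72380 / 4944 s = 14.6 A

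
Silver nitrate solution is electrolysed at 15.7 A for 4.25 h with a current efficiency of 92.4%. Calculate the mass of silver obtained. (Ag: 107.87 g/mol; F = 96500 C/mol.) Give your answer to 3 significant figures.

248 g

Q = 15.7 × 15300 = 2.402×10^5 C
n(e⁻) = 2.402×10^5 / 96500 = 2.489 mol
Ag⁺ + e⁻ → Ag, so theoretical m(Ag) = 2.489 × 107.87 = 268.5 g
Actual mass = 92.4% × 268.5 = 248 g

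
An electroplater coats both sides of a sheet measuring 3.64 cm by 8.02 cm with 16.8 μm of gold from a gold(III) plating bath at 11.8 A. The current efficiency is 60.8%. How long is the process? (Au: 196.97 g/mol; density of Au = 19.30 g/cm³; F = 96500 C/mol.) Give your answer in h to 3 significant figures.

0.108 h

Plated area = 2 × 3.64 × 8.02 = 58.39 cm²
Volume = 58.39 × 16.8×10⁻⁴ cm = 0.09810 cm³
m(Au) = 0.09810 × 19.30 = 1.893 g
n(Au) = 1.893 / 196.97 = 0.009611 mol; n(e⁻) = 3 × 0.009611 = 0.02883 mol
Q = 0.02883 × 96500 / 0.608 = 4576 C
t = 4576 / 11.8 = 387.8 s = 0.108 h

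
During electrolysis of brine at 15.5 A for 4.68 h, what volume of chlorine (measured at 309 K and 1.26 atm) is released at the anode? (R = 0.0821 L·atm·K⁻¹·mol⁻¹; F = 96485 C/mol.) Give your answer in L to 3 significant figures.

27.2 L

Q = It = 15.5 × 16848 = 2.611×10^5 C
n(e⁻) = Q/F = 2.611×10^5/96485 = 2.706 mol
2Cl⁻ → Cl₂ + 2e⁻, so n(Cl₂) = 2.706 / 2 = 1.353 mol
V = nRT/P = 1.353 × 0.0821 × 309 / 1.26 = 27.24 L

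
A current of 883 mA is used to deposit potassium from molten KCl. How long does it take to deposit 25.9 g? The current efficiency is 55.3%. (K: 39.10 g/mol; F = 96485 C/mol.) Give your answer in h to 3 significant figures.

n(K) = 25.9 / 39.10 = 0.6624 mol
K⁺ + e⁻ → K, so n(e⁻) = 0.6624 mol
Q = 0.6624 × 96485 / 0.553 = 1.156×10^5 C
t = Q / I = 1.156×10^5 / 0.883 = 1.309×10^5 s = 36.4 h

36.4 h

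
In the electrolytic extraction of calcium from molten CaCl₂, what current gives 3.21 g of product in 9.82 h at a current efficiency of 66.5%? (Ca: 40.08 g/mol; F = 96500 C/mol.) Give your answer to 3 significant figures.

0.658 A

n(Ca) = 3.21 / 40.08 = 0.08009 mol
Ca²⁺ + 2e⁻ → Ca, so n(e⁻) = 2 × 0.08009 = 0.1602 mol
Q = 0.1602 × 96500 / 0.665 = 23250 C
I = Q / t = 23250 / 35352 s = 0.658 A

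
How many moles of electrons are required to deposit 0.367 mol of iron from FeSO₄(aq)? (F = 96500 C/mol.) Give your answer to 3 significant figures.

Fe²⁺ + 2e⁻ → Fe, so n(e⁻) = 2 × 0.367 = 0.7340 mol

0.734 mol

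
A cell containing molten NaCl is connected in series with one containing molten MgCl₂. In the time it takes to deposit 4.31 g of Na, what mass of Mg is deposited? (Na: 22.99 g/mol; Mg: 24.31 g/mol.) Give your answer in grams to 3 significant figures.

n(Na) = 4.31 / 22.99 = 0.1875 mol
Na⁺ + e⁻ → Na, so n(e⁻) = 0.1875 mol
In series, the same 0.1875 mol of electrons flows through the second cell.
Mg²⁺ + 2e⁻ → Mg, so n(Mg) = 0.1875 / 2 = 0.09375 mol
m(Mg) = 0.09375 × 24.31 = 2.28 g

2.28 g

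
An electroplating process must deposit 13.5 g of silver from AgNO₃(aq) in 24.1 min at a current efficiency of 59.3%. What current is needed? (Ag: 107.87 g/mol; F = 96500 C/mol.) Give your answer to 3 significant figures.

14.1 A

n(Ag) = 13.5 / 107.87 = 0.1252 mol
Ag⁺ + e⁻ → Ag, so n(e⁻) = 0.1252 mol
Q = 0.1252 × 96500 / 0.593 = 20370 C
I = Q / t = 20370 / 1446 s = 14.1 A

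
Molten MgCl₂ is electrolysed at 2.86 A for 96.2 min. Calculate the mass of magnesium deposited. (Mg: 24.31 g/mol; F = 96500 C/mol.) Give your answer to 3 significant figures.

2.08 g

Q = 2.86 A × 5772 s = 16510 C
n(e⁻) = 16510 / 96500 = 0.1711 mol
Mg²⁺ + 2e⁻ → Mg, so n(Mg) = 0.1711 / 2 = 0.08555 mol
m = 0.08555 × 24.31 = 2.08 g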